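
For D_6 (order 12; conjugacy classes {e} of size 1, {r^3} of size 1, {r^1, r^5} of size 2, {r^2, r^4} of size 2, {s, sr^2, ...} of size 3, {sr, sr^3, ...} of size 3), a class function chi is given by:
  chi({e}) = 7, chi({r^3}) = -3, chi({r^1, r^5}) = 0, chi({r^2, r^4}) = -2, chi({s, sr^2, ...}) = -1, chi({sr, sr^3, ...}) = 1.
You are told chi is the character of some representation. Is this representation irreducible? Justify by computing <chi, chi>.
Not irreducible (reducible): <chi, chi> = 6 > 1.

Justification: <chi, chi> = (1/|G|) sum_C |C| * |chi(C)|^2 = (1/12)[1*|7|^2 + 1*|-3|^2 + 2*|0|^2 + 2*|-2|^2 + 3*|-1|^2 + 3*|1|^2]
  = (1/12)[(49) + (9) + (0) + (8) + (3) + (3)] = 72/12 = 6.
A character is irreducible iff <chi, chi> = 1, so this representation is reducible.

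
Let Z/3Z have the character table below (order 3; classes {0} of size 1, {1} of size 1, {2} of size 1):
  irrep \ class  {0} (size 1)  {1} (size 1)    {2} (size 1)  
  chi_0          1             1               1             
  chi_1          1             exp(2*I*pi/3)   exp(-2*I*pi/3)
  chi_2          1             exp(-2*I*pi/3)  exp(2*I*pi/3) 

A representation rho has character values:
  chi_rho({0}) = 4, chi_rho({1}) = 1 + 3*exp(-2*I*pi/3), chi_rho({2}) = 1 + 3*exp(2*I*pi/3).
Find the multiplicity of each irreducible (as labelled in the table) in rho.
Multiplicities: chi_0: 1, chi_1: 0, chi_2: 3.

Solution. Use <chi_rho, chi> = (1/|G|) sum_C |C| * chi_rho(C) * conj(chi(C)) with |G| = 3 for each irreducible chi in the table:
  <chi_rho, chi_0> = (1/3)[1*(4)*conj(1) + 1*(1 + 3*exp(-2*I*pi/3))*conj(1) + 1*(1 + 3*exp(2*I*pi/3))*conj(1)]
      = (1/3)[(4) + (1 + 3*exp(-2*I*pi/3)) + (1 + 3*exp(2*I*pi/3))] = 3/3 = 1
  <chi_rho, chi_1> = (1/3)[1*(4)*conj(1) + 1*(1 + 3*exp(-2*I*pi/3))*conj(exp(2*I*pi/3)) + 1*(1 + 3*exp(2*I*pi/3))*conj(exp(-2*I*pi/3))]
      = (1/3)[(4) + (exp(-2*I*pi/3) + 3*exp(2*I*pi/3)) + (3*exp(-2*I*pi/3) + exp(2*I*pi/3))] = 0/3 = 0
  <chi_rho, chi_2> = (1/3)[1*(4)*conj(1) + 1*(1 + 3*exp(-2*I*pi/3))*conj(exp(-2*I*pi/3)) + 1*(1 + 3*exp(2*I*pi/3))*conj(exp(2*I*pi/3))]
      = (1/3)[(4) + (3 + exp(2*I*pi/3)) + (3 + exp(-2*I*pi/3))] = 9/3 = 3
(Exp terms are combined using exp(i*s)*conj(exp(i*t)) = exp(i*(s-t)), and sums of them are collapsed using the identity that for every m > 1 the m distinct m-th roots of unity sum to 0, e.g. 1 + exp(2*I*pi/3) + exp(-2*I*pi/3) = 0.)
Dimension check: dim(rho) = sum (mult * dim) = 1*1 + 0*1 + 3*1 = 4 = chi_rho(e) = 4.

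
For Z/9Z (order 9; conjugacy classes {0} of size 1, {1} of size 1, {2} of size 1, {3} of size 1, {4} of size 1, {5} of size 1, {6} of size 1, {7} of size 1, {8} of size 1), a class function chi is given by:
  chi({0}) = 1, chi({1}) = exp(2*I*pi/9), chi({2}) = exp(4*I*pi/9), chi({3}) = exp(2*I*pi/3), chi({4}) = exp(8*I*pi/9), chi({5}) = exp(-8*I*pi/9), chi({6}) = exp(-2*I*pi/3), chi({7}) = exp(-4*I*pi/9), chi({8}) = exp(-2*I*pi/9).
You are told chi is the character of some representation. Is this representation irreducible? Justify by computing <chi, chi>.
Irreducible: <chi, chi> = 1.

Working: <chi, chi> = (1/|G|) sum_C |C| * |chi(C)|^2 = (1/9)[1*|1|^2 + 1*|exp(2*I*pi/9)|^2 + 1*|exp(4*I*pi/9)|^2 + 1*|exp(2*I*pi/3)|^2 + 1*|exp(8*I*pi/9)|^2 + 1*|exp(-8*I*pi/9)|^2 + 1*|exp(-2*I*pi/3)|^2 + 1*|exp(-4*I*pi/9)|^2 + 1*|exp(-2*I*pi/9)|^2]
  = (1/9)[(1) + (1) + (1) + (1) + (1) + (1) + (1) + (1) + (1)] = 9/9 = 1.
(Exp terms are combined using exp(i*s)*conj(exp(i*t)) = exp(i*(s-t)), and sums of them are collapsed using the identity that for every m > 1 the m distinct m-th roots of unity sum to 0, e.g. 1 + exp(2*I*pi/3) + exp(-2*I*pi/3) = 0.)
A character is irreducible iff <chi, chi> = 1, so this representation is irreducible.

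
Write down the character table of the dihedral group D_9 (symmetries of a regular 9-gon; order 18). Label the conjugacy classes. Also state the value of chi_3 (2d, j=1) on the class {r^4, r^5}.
Conjugacy classes: {e} of size 1, {r^1, r^8} of size 2, {r^2, r^7} of size 2, {r^3, r^6} of size 2, {r^4, r^5} of size 2, {s, sr, ..., sr^8} of size 9.
Character table:
  irrep \ class              {e} (size 1)  {r^1, r^8} (size 2)  {r^2, r^7} (size 2)  {r^3, r^6} (size 2)  {r^4, r^5} (size 2)  {s, sr, ..., sr^8} (size 9)
  chi_1 (triv)               1             1                    1                    1                    1                    1                          
  chi_2 (sign: r->1, s->-1)  1             1                    1                    1                    1                    -1                         
  chi_3 (2d, j=1)            2             2*cos(2*pi/9)        2*cos(4*pi/9)        -1                   -2*cos(pi/9)         0                          
  chi_4 (2d, j=2)            2             2*cos(4*pi/9)        -2*cos(pi/9)         -1                   2*cos(2*pi/9)        0                          
  chi_5 (2d, j=3)            2             -1                   -1                   2                    -1                   0                          
  chi_6 (2d, j=4)            2             -2*cos(pi/9)         2*cos(2*pi/9)        -1                   2*cos(4*pi/9)        0                          

Spot check: chi_3 (2d, j=1) on {r^4, r^5} = -2*cos(pi/9).

Justification: D_9 has order 2*9 = 18 with 6 conjugacy classes, hence 6 irreducibles. Sum of squared dims 1 + 1 + 4 + 4 + 4 + 4 = 18 = |G|. Linear characters come from the abelianisation; the 2-dimensional irreps have character r^k -> 2*cos(2*pi*j*k/9), reflections -> 0.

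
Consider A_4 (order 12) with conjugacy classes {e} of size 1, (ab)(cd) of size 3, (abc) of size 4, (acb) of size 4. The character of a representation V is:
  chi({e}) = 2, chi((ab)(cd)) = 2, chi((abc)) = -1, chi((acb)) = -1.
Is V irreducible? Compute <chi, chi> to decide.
Not irreducible (reducible): <chi, chi> = 2 > 1.

Reasoning: <chi, chi> = (1/|G|) sum_C |C| * |chi(C)|^2 = (1/12)[1*|2|^2 + 3*|2|^2 + 4*|-1|^2 + 4*|-1|^2]
  = (1/12)[(4) + (12) + (4) + (4)] = 24/12 = 2.
(Exp terms are combined using exp(i*s)*conj(exp(i*t)) = exp(i*(s-t)), and sums of them are collapsed using the identity that for every m > 1 the m distinct m-th roots of unity sum to 0, e.g. 1 + exp(2*I*pi/3) + exp(-2*I*pi/3) = 0.)
A character is irreducible iff <chi, chi> = 1, so this representation is reducible.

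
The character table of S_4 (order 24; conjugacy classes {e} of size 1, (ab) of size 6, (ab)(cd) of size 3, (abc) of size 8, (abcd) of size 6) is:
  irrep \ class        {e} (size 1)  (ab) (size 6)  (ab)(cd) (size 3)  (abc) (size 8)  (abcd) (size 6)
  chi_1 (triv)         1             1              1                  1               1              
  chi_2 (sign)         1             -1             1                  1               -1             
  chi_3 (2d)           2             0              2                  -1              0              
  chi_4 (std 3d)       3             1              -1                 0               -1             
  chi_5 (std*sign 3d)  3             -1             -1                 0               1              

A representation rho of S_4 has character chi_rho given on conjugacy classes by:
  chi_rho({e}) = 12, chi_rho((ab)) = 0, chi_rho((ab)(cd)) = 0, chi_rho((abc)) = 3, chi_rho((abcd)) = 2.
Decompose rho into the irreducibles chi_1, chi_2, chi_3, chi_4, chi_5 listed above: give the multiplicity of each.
Multiplicities: chi_1: 2, chi_2: 1, chi_3: 0, chi_4: 1, chi_5: 2.

Proof sketch: Use <chi_rho, chi> = (1/|G|) sum_C |C| * chi_rho(C) * conj(chi(C)) with |G| = 24 for each irreducible chi in the table:
  <chi_rho, chi_1> = (1/24)[1*(12)*conj(1) + 6*(0)*conj(1) + 3*(0)*conj(1) + 8*(3)*conj(1) + 6*(2)*conj(1)]
      = (1/24)[(12) + (0) + (0) + (24) + (12)] = 48/24 = 2
  <chi_rho, chi_2> = (1/24)[1*(12)*conj(1) + 6*(0)*conj(-1) + 3*(0)*conj(1) + 8*(3)*conj(1) + 6*(2)*conj(-1)]
      = (1/24)[(12) + (0) + (0) + (24) + (-12)] = 24/24 = 1
  <chi_rho, chi_3> = (1/24)[1*(12)*conj(2) + 6*(0)*conj(0) + 3*(0)*conj(2) + 8*(3)*conj(-1) + 6*(2)*conj(0)]
      = (1/24)[(24) + (0) + (0) + (-24) + (0)] = 0/24 = 0
  <chi_rho, chi_4> = (1/24)[1*(12)*conj(3) + 6*(0)*conj(1) + 3*(0)*conj(-1) + 8*(3)*conj(0) + 6*(2)*conj(-1)]
      = (1/24)[(36) + (0) + (0) + (0) + (-12)] = 24/24 = 1
  <chi_rho, chi_5> = (1/24)[1*(12)*conj(3) + 6*(0)*conj(-1) + 3*(0)*conj(-1) + 8*(3)*conj(0) + 6*(2)*conj(1)]
      = (1/24)[(36) + (0) + (0) + (0) + (12)] = 48/24 = 2
Dimension check: dim(rho) = sum (mult * dim) = 2*1 + 1*1 + 0*2 + 1*3 + 2*3 = 12 = chi_rho(e) = 12.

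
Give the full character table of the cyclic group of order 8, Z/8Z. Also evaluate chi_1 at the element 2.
Character table of Z/8Z (irreps indexed chi_0,...,chi_7 with chi_k(m) = zeta_8^(k*m), zeta_8 = exp(2*pi*i/8)):
  irrep \ class  {0} (size 1)  {1} (size 1)    {2} (size 1)  {3} (size 1)    {4} (size 1)  {5} (size 1)    {6} (size 1)  {7} (size 1)  
  chi_0          1             1               1             1               1             1               1             1             
  chi_1          1             exp(I*pi/4)     I             exp(3*I*pi/4)   -1            exp(-3*I*pi/4)  -I            exp(-I*pi/4)  
  chi_2          1             I               -1            -I              1             I               -1            -I            
  chi_3          1             exp(3*I*pi/4)   -I            exp(I*pi/4)     -1            exp(-I*pi/4)    I             exp(-3*I*pi/4)
  chi_4          1             -1              1             -1              1             -1              1             -1            
  chi_5          1             exp(-3*I*pi/4)  I             exp(-I*pi/4)    -1            exp(I*pi/4)     -I            exp(3*I*pi/4) 
  chi_6          1             -I              -1            I               1             -I              -1            I             
  chi_7          1             exp(-I*pi/4)    -I            exp(-3*I*pi/4)  -1            exp(3*I*pi/4)   I             exp(I*pi/4)   

Spot check: chi_1(2) = zeta_8^(1*2) = zeta_8^2 = I.

Reasoning: Z/8Z is abelian, so all 8 irreducible complex representations are 1-dimensional. They are given by chi_k(m) = zeta_8^(k*m) for k = 0,...,7. Row orthogonality: sum_m chi_k(m) conj(chi_l(m)) = 8 * [k = l].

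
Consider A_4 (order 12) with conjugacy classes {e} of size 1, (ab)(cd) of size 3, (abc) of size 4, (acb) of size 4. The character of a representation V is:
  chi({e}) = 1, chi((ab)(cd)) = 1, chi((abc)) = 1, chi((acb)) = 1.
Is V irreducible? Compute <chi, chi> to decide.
Irreducible: <chi, chi> = 1.

Details: <chi, chi> = (1/|G|) sum_C |C| * |chi(C)|^2 = (1/12)[1*|1|^2 + 3*|1|^2 + 4*|1|^2 + 4*|1|^2]
  = (1/12)[(1) + (3) + (4) + (4)] = 12/12 = 1.
(Exp terms are combined using exp(i*s)*conj(exp(i*t)) = exp(i*(s-t)), and sums of them are collapsed using the identity that for every m > 1 the m distinct m-th roots of unity sum to 0, e.g. 1 + exp(2*I*pi/3) + exp(-2*I*pi/3) = 0.)
A character is irreducible iff <chi, chi> = 1, so this representation is irreducible.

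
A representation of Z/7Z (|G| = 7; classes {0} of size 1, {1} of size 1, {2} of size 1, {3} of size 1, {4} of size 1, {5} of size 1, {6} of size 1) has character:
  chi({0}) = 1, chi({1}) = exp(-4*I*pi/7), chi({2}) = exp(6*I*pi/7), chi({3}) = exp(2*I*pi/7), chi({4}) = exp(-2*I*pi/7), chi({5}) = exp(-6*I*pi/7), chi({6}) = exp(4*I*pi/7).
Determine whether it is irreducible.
Irreducible: <chi, chi> = 1.

Justification: <chi, chi> = (1/|G|) sum_C |C| * |chi(C)|^2 = (1/7)[1*|1|^2 + 1*|exp(-4*I*pi/7)|^2 + 1*|exp(6*I*pi/7)|^2 + 1*|exp(2*I*pi/7)|^2 + 1*|exp(-2*I*pi/7)|^2 + 1*|exp(-6*I*pi/7)|^2 + 1*|exp(4*I*pi/7)|^2]
  = (1/7)[(1) + (1) + (1) + (1) + (1) + (1) + (1)] = 7/7 = 1.
(Exp terms are combined using exp(i*s)*conj(exp(i*t)) = exp(i*(s-t)), and sums of them are collapsed using the identity that for every m > 1 the m distinct m-th roots of unity sum to 0, e.g. 1 + exp(2*I*pi/3) + exp(-2*I*pi/3) = 0.)
A character is irreducible iff <chi, chi> = 1, so this representation is irreducible.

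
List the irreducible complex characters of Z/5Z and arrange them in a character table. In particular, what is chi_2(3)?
Character table of Z/5Z (irreps indexed chi_0,...,chi_4 with chi_k(m) = zeta_5^(k*m), zeta_5 = exp(2*pi*i/5)):
  irrep \ class  {0} (size 1)  {1} (size 1)    {2} (size 1)    {3} (size 1)    {4} (size 1)  
  chi_0          1             1               1               1               1             
  chi_1          1             exp(2*I*pi/5)   exp(4*I*pi/5)   exp(-4*I*pi/5)  exp(-2*I*pi/5)
  chi_2          1             exp(4*I*pi/5)   exp(-2*I*pi/5)  exp(2*I*pi/5)   exp(-4*I*pi/5)
  chi_3          1             exp(-4*I*pi/5)  exp(2*I*pi/5)   exp(-2*I*pi/5)  exp(4*I*pi/5) 
  chi_4          1             exp(-2*I*pi/5)  exp(-4*I*pi/5)  exp(4*I*pi/5)   exp(2*I*pi/5) 

Spot check: chi_2(3) = zeta_5^(2*3) = zeta_5^6 = exp(2*I*pi/5).

Explanation: Z/5Z is abelian, so all 5 irreducible complex representations are 1-dimensional. They are given by chi_k(m) = zeta_5^(k*m) for k = 0,...,4. Row orthogonality: sum_m chi_k(m) conj(chi_l(m)) = 5 * [k = l].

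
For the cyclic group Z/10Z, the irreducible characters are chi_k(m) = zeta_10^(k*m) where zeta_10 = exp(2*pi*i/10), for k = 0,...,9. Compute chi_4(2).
chi_4(2) = zeta_10^8 = exp(-2*I*pi/5)

chi_4(2) = zeta_10^(4*2) = zeta_10^8. Since zeta_10^10 = 1, this equals zeta_10^8 = exp(2*pi*i*8/10) = exp(-2*I*pi/5).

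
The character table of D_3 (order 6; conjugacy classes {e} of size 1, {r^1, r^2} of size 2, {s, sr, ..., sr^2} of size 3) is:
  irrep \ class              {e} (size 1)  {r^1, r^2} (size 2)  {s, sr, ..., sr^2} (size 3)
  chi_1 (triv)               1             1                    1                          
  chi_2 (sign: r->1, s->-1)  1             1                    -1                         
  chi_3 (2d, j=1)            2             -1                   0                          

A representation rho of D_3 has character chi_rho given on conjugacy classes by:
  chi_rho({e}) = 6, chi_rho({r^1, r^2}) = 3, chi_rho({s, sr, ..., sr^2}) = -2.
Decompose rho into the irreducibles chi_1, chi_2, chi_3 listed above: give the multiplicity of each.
Multiplicities: chi_1: 1, chi_2: 3, chi_3: 1.

Argument: Use <chi_rho, chi> = (1/|G|) sum_C |C| * chi_rho(C) * conj(chi(C)) with |G| = 6 for each irreducible chi in the table:
  <chi_rho, chi_1> = (1/6)[1*(6)*conj(1) + 2*(3)*conj(1) + 3*(-2)*conj(1)]
      = (1/6)[(6) + (6) + (-6)] = 6/6 = 1
  <chi_rho, chi_2> = (1/6)[1*(6)*conj(1) + 2*(3)*conj(1) + 3*(-2)*conj(-1)]
      = (1/6)[(6) + (6) + (6)] = 18/6 = 3
  <chi_rho, chi_3> = (1/6)[1*(6)*conj(2) + 2*(3)*conj(-1) + 3*(-2)*conj(0)]
      = (1/6)[(12) + (-6) + (0)] = 6/6 = 1
Dimension check: dim(rho) = sum (mult * dim) = 1*1 + 3*1 + 1*2 = 6 = chi_rho(e) = 6.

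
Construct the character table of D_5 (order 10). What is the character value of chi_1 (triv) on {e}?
Conjugacy classes: {e} of size 1, {r^1, r^4} of size 2, {r^2, r^3} of size 2, {s, sr, ..., sr^4} of size 5.
Character table:
  irrep \ class              {e} (size 1)  {r^1, r^4} (size 2)  {r^2, r^3} (size 2)  {s, sr, ..., sr^4} (size 5)
  chi_1 (triv)               1             1                    1                    1                          
  chi_2 (sign: r->1, s->-1)  1             1                    1                    -1                         
  chi_3 (2d, j=1)            2             -1/2 + sqrt(5)/2     -sqrt(5)/2 - 1/2     0                          
  chi_4 (2d, j=2)            2             -sqrt(5)/2 - 1/2     -1/2 + sqrt(5)/2     0                          

Spot check: chi_1 (triv) on {e} = 1.

Reasoning: D_5 has order 2*5 = 10 with 4 conjugacy classes, hence 4 irreducibles. Sum of squared dims 1 + 1 + 4 + 4 = 10 = |G|. Linear characters come from the abelianisation; the 2-dimensional irreps have character r^k -> 2*cos(2*pi*j*k/5), reflections -> 0.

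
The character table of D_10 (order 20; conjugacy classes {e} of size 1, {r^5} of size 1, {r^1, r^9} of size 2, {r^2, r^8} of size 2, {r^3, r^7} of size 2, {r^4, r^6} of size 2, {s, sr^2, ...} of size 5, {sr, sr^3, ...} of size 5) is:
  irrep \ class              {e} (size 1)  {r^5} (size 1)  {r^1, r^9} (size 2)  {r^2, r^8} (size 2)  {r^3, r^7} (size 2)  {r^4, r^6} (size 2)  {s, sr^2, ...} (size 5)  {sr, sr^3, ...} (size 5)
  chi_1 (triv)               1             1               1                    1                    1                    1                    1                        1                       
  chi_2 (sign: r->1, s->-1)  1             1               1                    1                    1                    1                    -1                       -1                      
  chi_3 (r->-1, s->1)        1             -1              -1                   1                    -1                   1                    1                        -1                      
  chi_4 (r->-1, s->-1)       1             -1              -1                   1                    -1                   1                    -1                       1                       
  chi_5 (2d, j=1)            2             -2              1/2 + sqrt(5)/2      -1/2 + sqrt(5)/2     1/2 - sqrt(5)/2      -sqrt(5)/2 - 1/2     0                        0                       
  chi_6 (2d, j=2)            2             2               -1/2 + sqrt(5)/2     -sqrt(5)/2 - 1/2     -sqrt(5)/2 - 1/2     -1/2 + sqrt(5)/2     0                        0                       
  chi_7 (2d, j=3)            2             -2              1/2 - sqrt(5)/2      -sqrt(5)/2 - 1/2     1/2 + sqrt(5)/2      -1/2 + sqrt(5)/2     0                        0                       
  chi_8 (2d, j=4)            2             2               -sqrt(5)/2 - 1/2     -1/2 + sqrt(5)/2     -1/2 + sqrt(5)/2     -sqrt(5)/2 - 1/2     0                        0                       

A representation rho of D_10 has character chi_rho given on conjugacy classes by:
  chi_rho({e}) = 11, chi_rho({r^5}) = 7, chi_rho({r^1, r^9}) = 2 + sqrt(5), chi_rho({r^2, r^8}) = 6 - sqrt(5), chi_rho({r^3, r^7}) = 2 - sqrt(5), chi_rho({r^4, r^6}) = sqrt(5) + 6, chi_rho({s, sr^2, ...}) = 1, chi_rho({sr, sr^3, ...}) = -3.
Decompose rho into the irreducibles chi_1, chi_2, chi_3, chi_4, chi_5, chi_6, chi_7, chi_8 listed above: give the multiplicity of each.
Multiplicities: chi_1: 2, chi_2: 3, chi_3: 2, chi_4: 0, chi_5: 0, chi_6: 2, chi_7: 0, chi_8: 0.

Why: Use <chi_rho, chi> = (1/|G|) sum_C |C| * chi_rho(C) * conj(chi(C)) with |G| = 20 for each irreducible chi in the table:
  <chi_rho, chi_1> = (1/20)[1*(11)*conj(1) + 1*(7)*conj(1) + 2*(2 + sqrt(5))*conj(1) + 2*(6 - sqrt(5))*conj(1) + 2*(2 - sqrt(5))*conj(1) + 2*(sqrt(5) + 6)*conj(1) + 5*(1)*conj(1) + 5*(-3)*conj(1)]
      = (1/20)[(11) + (7) + (4 + 2*sqrt(5)) + (12 - 2*sqrt(5)) + (4 - 2*sqrt(5)) + (2*sqrt(5) + 12) + (5) + (-15)] = 40/20 = 2
  <chi_rho, chi_2> = (1/20)[1*(11)*conj(1) + 1*(7)*conj(1) + 2*(2 + sqrt(5))*conj(1) + 2*(6 - sqrt(5))*conj(1) + 2*(2 - sqrt(5))*conj(1) + 2*(sqrt(5) + 6)*conj(1) + 5*(1)*conj(-1) + 5*(-3)*conj(-1)]
      = (1/20)[(11) + (7) + (4 + 2*sqrt(5)) + (12 - 2*sqrt(5)) + (4 - 2*sqrt(5)) + (2*sqrt(5) + 12) + (-5) + (15)] = 60/20 = 3
  <chi_rho, chi_3> = (1/20)[1*(11)*conj(1) + 1*(7)*conj(-1) + 2*(2 + sqrt(5))*conj(-1) + 2*(6 - sqrt(5))*conj(1) + 2*(2 - sqrt(5))*conj(-1) + 2*(sqrt(5) + 6)*conj(1) + 5*(1)*conj(1) + 5*(-3)*conj(-1)]
      = (1/20)[(11) + (-7) + (-2*sqrt(5) - 4) + (12 - 2*sqrt(5)) + (-4 + 2*sqrt(5)) + (2*sqrt(5) + 12) + (5) + (15)] = 40/20 = 2
  <chi_rho, chi_4> = (1/20)[1*(11)*conj(1) + 1*(7)*conj(-1) + 2*(2 + sqrt(5))*conj(-1) + 2*(6 - sqrt(5))*conj(1) + 2*(2 - sqrt(5))*conj(-1) + 2*(sqrt(5) + 6)*conj(1) + 5*(1)*conj(-1) + 5*(-3)*conj(1)]
      = (1/20)[(11) + (-7) + (-2*sqrt(5) - 4) + (12 - 2*sqrt(5)) + (-4 + 2*sqrt(5)) + (2*sqrt(5) + 12) + (-5) + (-15)] = 0/20 = 0
  <chi_rho, chi_5> = (1/20)[1*(11)*conj(2) + 1*(7)*conj(-2) + 2*(2 + sqrt(5))*conj(1/2 + sqrt(5)/2) + 2*(6 - sqrt(5))*conj(-1/2 + sqrt(5)/2) + 2*(2 - sqrt(5))*conj(1/2 - sqrt(5)/2) + 2*(sqrt(5) + 6)*conj(-sqrt(5)/2 - 1/2) + 5*(1)*conj(0) + 5*(-3)*conj(0)]
      = (1/20)[(22) + (-14) + (3*sqrt(5) + 7) + (-11 + 7*sqrt(5)) + (7 - 3*sqrt(5)) + (-7*sqrt(5) - 11) + (0) + (0)] = 0/20 = 0
  <chi_rho, chi_6> = (1/20)[1*(11)*conj(2) + 1*(7)*conj(2) + 2*(2 + sqrt(5))*conj(-1/2 + sqrt(5)/2) + 2*(6 - sqrt(5))*conj(-sqrt(5)/2 - 1/2) + 2*(2 - sqrt(5))*conj(-sqrt(5)/2 - 1/2) + 2*(sqrt(5) + 6)*conj(-1/2 + sqrt(5)/2) + 5*(1)*conj(0) + 5*(-3)*conj(0)]
      = (1/20)[(22) + (14) + (sqrt(5) + 3) + (-5*sqrt(5) - 1) + (3 - sqrt(5)) + (-1 + 5*sqrt(5)) + (0) + (0)] = 40/20 = 2
  <chi_rho, chi_7> = (1/20)[1*(11)*conj(2) + 1*(7)*conj(-2) + 2*(2 + sqrt(5))*conj(1/2 - sqrt(5)/2) + 2*(6 - sqrt(5))*conj(-sqrt(5)/2 - 1/2) + 2*(2 - sqrt(5))*conj(1/2 + sqrt(5)/2) + 2*(sqrt(5) + 6)*conj(-1/2 + sqrt(5)/2) + 5*(1)*conj(0) + 5*(-3)*conj(0)]
      = (1/20)[(22) + (-14) + (-3 - sqrt(5)) + (-5*sqrt(5) - 1) + (-3 + sqrt(5)) + (-1 + 5*sqrt(5)) + (0) + (0)] = 0/20 = 0
  <chi_rho, chi_8> = (1/20)[1*(11)*conj(2) + 1*(7)*conj(2) + 2*(2 + sqrt(5))*conj(-sqrt(5)/2 - 1/2) + 2*(6 - sqrt(5))*conj(-1/2 + sqrt(5)/2) + 2*(2 - sqrt(5))*conj(-1/2 + sqrt(5)/2) + 2*(sqrt(5) + 6)*conj(-sqrt(5)/2 - 1/2) + 5*(1)*conj(0) + 5*(-3)*conj(0)]
      = (1/20)[(22) + (14) + (-7 - 3*sqrt(5)) + (-11 + 7*sqrt(5)) + (-7 + 3*sqrt(5)) + (-7*sqrt(5) - 11) + (0) + (0)] = 0/20 = 0
Dimension check: dim(rho) = sum (mult * dim) = 2*1 + 3*1 + 2*1 + 0*1 + 0*2 + 2*2 + 0*2 + 0*2 = 11 = chi_rho(e) = 11.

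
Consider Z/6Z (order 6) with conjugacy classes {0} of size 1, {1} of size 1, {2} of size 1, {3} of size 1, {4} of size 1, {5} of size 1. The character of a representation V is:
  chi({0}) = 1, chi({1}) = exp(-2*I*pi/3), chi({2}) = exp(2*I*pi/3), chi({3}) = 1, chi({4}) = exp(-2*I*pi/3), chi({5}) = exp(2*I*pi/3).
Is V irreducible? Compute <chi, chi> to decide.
Irreducible: <chi, chi> = 1.

Explanation: <chi, chi> = (1/|G|) sum_C |C| * |chi(C)|^2 = (1/6)[1*|1|^2 + 1*|exp(-2*I*pi/3)|^2 + 1*|exp(2*I*pi/3)|^2 + 1*|1|^2 + 1*|exp(-2*I*pi/3)|^2 + 1*|exp(2*I*pi/3)|^2]
  = (1/6)[(1) + (1) + (1) + (1) + (1) + (1)] = 6/6 = 1.
(Exp terms are combined using exp(i*s)*conj(exp(i*t)) = exp(i*(s-t)), and sums of them are collapsed using the identity that for every m > 1 the m distinct m-th roots of unity sum to 0, e.g. 1 + exp(2*I*pi/3) + exp(-2*I*pi/3) = 0.)
A character is irreducible iff <chi, chi> = 1, so this representation is irreducible.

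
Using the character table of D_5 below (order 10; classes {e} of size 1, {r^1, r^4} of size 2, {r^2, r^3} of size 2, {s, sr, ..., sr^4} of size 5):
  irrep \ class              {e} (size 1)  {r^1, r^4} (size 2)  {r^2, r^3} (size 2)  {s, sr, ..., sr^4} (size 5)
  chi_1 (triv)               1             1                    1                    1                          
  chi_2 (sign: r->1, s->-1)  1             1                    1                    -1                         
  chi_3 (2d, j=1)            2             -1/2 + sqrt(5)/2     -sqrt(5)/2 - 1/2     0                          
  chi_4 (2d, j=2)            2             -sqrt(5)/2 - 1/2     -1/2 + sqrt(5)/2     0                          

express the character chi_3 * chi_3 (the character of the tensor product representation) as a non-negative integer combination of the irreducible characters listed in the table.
chi_3 tensor chi_3 = chi_1 + chi_2 + chi_4 (all other irreducibles have multiplicity 0).

Argument: The character of a tensor product is the pointwise product (chi_3 * chi_3)(C) = chi_3(C) * chi_3(C):
  {e}: (2)*(2), {r^1, r^4}: (-1/2 + sqrt(5)/2)*(-1/2 + sqrt(5)/2), {r^2, r^3}: (-sqrt(5)/2 - 1/2)*(-sqrt(5)/2 - 1/2), {s, sr, ..., sr^4}: (0)*(0)
so (chi_3 * chi_3) takes values
  {e} -> 4, {r^1, r^4} -> 3/2 - sqrt(5)/2, {r^2, r^3} -> sqrt(5)/2 + 3/2, {s, sr, ..., sr^4} -> 0.
Now take the inner product of this character with each irreducible chi from the table, <chi_3*chi_3, chi> = (1/10) sum_C |C| (chi_3*chi_3)(C) conj(chi(C)):
  <chi_3*chi_3, chi_1> = (1/10)[1*(4)*conj(1) + 2*(3/2 - sqrt(5)/2)*conj(1) + 2*(sqrt(5)/2 + 3/2)*conj(1) + 5*(0)*conj(1)]
      = (1/10)[(4) + (3 - sqrt(5)) + (sqrt(5) + 3) + (0)] = 10/10 = 1
  <chi_3*chi_3, chi_2> = (1/10)[1*(4)*conj(1) + 2*(3/2 - sqrt(5)/2)*conj(1) + 2*(sqrt(5)/2 + 3/2)*conj(1) + 5*(0)*conj(-1)]
      = (1/10)[(4) + (3 - sqrt(5)) + (sqrt(5) + 3) + (0)] = 10/10 = 1
  <chi_3*chi_3, chi_3> = (1/10)[1*(4)*conj(2) + 2*(3/2 - sqrt(5)/2)*conj(-1/2 + sqrt(5)/2) + 2*(sqrt(5)/2 + 3/2)*conj(-sqrt(5)/2 - 1/2) + 5*(0)*conj(0)]
      = (1/10)[(8) + (-4 + 2*sqrt(5)) + (-2*sqrt(5) - 4) + (0)] = 0/10 = 0
  <chi_3*chi_3, chi_4> = (1/10)[1*(4)*conj(2) + 2*(3/2 - sqrt(5)/2)*conj(-sqrt(5)/2 - 1/2) + 2*(sqrt(5)/2 + 3/2)*conj(-1/2 + sqrt(5)/2) + 5*(0)*conj(0)]
      = (1/10)[(8) + (1 - sqrt(5)) + (1 + sqrt(5)) + (0)] = 10/10 = 1
Hence the multiplicities are chi_1: 1, chi_2: 1, chi_4: 1. Dimension check: dim(chi_3)*dim(chi_3) = 2*2 = 4 and sum (mult * dim) = 1*1 + 1*1 + 1*2 = 4.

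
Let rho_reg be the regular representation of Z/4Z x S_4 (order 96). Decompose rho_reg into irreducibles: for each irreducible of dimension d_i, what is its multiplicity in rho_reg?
Each irreducible V_i of dimension d_i appears with multiplicity d_i, i.e. rho_reg = (direct sum over all irreducibles V_i) d_i V_i. The irreducible dimensions for Z/4Z x S_4 are 1, 1, 1, 1, 1, 1, 1, 1, 2, 2, 2, 2, 3, 3, 3, 3, 3, 3, 3, 3: 8 irreducibles of dimension 1, each with multiplicity 1; 4 irreducibles of dimension 2, each with multiplicity 2; 8 irreducibles of dimension 3, each with multiplicity 3. Total dimension 8*1*1 + 4*2*2 + 8*3*3 = 96 = |G|.

Justification: General theorem: in the regular representation of a finite group G, each irreducible appears with multiplicity equal to its dimension. Check: dim(rho_reg) = sum d_i^2 = 1 + 1 + 1 + 1 + 1 + 1 + 1 + 1 + 4 + 4 + 4 + 4 + 9 + 9 + 9 + 9 + 9 + 9 + 9 + 9 = 96 = |G|.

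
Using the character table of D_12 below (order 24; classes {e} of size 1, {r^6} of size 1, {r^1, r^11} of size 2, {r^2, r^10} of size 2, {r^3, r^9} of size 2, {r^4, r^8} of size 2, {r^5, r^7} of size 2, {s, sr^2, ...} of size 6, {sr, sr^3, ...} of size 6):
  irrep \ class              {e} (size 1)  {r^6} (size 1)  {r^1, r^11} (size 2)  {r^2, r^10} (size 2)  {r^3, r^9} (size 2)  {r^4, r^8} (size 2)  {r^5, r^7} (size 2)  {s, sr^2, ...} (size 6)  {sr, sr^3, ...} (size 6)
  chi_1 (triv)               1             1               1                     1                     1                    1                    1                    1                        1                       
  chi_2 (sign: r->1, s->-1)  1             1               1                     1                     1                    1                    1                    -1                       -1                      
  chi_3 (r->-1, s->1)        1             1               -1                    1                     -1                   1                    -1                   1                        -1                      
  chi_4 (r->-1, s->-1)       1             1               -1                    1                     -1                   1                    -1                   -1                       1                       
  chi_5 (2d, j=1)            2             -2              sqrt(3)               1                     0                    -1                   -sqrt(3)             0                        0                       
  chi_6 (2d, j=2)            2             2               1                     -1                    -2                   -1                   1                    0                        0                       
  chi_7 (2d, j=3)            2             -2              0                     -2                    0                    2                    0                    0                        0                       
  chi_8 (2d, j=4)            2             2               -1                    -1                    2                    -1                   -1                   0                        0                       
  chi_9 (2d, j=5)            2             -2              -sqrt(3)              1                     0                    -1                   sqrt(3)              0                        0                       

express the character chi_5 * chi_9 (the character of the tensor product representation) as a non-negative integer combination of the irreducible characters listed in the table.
chi_5 tensor chi_9 = chi_3 + chi_4 + chi_8 (all other irreducibles have multiplicity 0).

Solution. The character of a tensor product is the pointwise product (chi_5 * chi_9)(C) = chi_5(C) * chi_9(C):
  {e}: (2)*(2), {r^6}: (-2)*(-2), {r^1, r^11}: (sqrt(3))*(-sqrt(3)), {r^2, r^10}: (1)*(1), {r^3, r^9}: (0)*(0), {r^4, r^8}: (-1)*(-1), {r^5, r^7}: (-sqrt(3))*(sqrt(3)), {s, sr^2, ...}: (0)*(0), {sr, sr^3, ...}: (0)*(0)
so (chi_5 * chi_9) takes values
  {e} -> 4, {r^6} -> 4, {r^1, r^11} -> -3, {r^2, r^10} -> 1, {r^3, r^9} -> 0, {r^4, r^8} -> 1, {r^5, r^7} -> -3, {s, sr^2, ...} -> 0, {sr, sr^3, ...} -> 0.
Now take the inner product of this character with each irreducible chi from the table, <chi_5*chi_9, chi> = (1/24) sum_C |C| (chi_5*chi_9)(C) conj(chi(C)):
  <chi_5*chi_9, chi_1> = (1/24)[1*(4)*conj(1) + 1*(4)*conj(1) + 2*(-3)*conj(1) + 2*(1)*conj(1) + 2*(0)*conj(1) + 2*(1)*conj(1) + 2*(-3)*conj(1) + 6*(0)*conj(1) + 6*(0)*conj(1)]
      = (1/24)[(4) + (4) + (-6) + (2) + (0) + (2) + (-6) + (0) + (0)] = 0/24 = 0
  <chi_5*chi_9, chi_2> = (1/24)[1*(4)*conj(1) + 1*(4)*conj(1) + 2*(-3)*conj(1) + 2*(1)*conj(1) + 2*(0)*conj(1) + 2*(1)*conj(1) + 2*(-3)*conj(1) + 6*(0)*conj(-1) + 6*(0)*conj(-1)]
      = (1/24)[(4) + (4) + (-6) + (2) + (0) + (2) + (-6) + (0) + (0)] = 0/24 = 0
  <chi_5*chi_9, chi_3> = (1/24)[1*(4)*conj(1) + 1*(4)*conj(1) + 2*(-3)*conj(-1) + 2*(1)*conj(1) + 2*(0)*conj(-1) + 2*(1)*conj(1) + 2*(-3)*conj(-1) + 6*(0)*conj(1) + 6*(0)*conj(-1)]
      = (1/24)[(4) + (4) + (6) + (2) + (0) + (2) + (6) + (0) + (0)] = 24/24 = 1
  <chi_5*chi_9, chi_4> = (1/24)[1*(4)*conj(1) + 1*(4)*conj(1) + 2*(-3)*conj(-1) + 2*(1)*conj(1) + 2*(0)*conj(-1) + 2*(1)*conj(1) + 2*(-3)*conj(-1) + 6*(0)*conj(-1) + 6*(0)*conj(1)]
      = (1/24)[(4) + (4) + (6) + (2) + (0) + (2) + (6) + (0) + (0)] = 24/24 = 1
  <chi_5*chi_9, chi_5> = (1/24)[1*(4)*conj(2) + 1*(4)*conj(-2) + 2*(-3)*conj(sqrt(3)) + 2*(1)*conj(1) + 2*(0)*conj(0) + 2*(1)*conj(-1) + 2*(-3)*conj(-sqrt(3)) + 6*(0)*conj(0) + 6*(0)*conj(0)]
      = (1/24)[(8) + (-8) + (-6*sqrt(3)) + (2) + (0) + (-2) + (6*sqrt(3)) + (0) + (0)] = 0/24 = 0
  <chi_5*chi_9, chi_6> = (1/24)[1*(4)*conj(2) + 1*(4)*conj(2) + 2*(-3)*conj(1) + 2*(1)*conj(-1) + 2*(0)*conj(-2) + 2*(1)*conj(-1) + 2*(-3)*conj(1) + 6*(0)*conj(0) + 6*(0)*conj(0)]
      = (1/24)[(8) + (8) + (-6) + (-2) + (0) + (-2) + (-6) + (0) + (0)] = 0/24 = 0
  <chi_5*chi_9, chi_7> = (1/24)[1*(4)*conj(2) + 1*(4)*conj(-2) + 2*(-3)*conj(0) + 2*(1)*conj(-2) + 2*(0)*conj(0) + 2*(1)*conj(2) + 2*(-3)*conj(0) + 6*(0)*conj(0) + 6*(0)*conj(0)]
      = (1/24)[(8) + (-8) + (0) + (-4) + (0) + (4) + (0) + (0) + (0)] = 0/24 = 0
  <chi_5*chi_9, chi_8> = (1/24)[1*(4)*conj(2) + 1*(4)*conj(2) + 2*(-3)*conj(-1) + 2*(1)*conj(-1) + 2*(0)*conj(2) + 2*(1)*conj(-1) + 2*(-3)*conj(-1) + 6*(0)*conj(0) + 6*(0)*conj(0)]
      = (1/24)[(8) + (8) + (6) + (-2) + (0) + (-2) + (6) + (0) + (0)] = 24/24 = 1
  <chi_5*chi_9, chi_9> = (1/24)[1*(4)*conj(2) + 1*(4)*conj(-2) + 2*(-3)*conj(-sqrt(3)) + 2*(1)*conj(1) + 2*(0)*conj(0) + 2*(1)*conj(-1) + 2*(-3)*conj(sqrt(3)) + 6*(0)*conj(0) + 6*(0)*conj(0)]
      = (1/24)[(8) + (-8) + (6*sqrt(3)) + (2) + (0) + (-2) + (-6*sqrt(3)) + (0) + (0)] = 0/24 = 0
Hence the multiplicities are chi_3: 1, chi_4: 1, chi_8: 1. Dimension check: dim(chi_5)*dim(chi_9) = 2*2 = 4 and sum (mult * dim) = 1*1 + 1*1 + 1*2 = 4.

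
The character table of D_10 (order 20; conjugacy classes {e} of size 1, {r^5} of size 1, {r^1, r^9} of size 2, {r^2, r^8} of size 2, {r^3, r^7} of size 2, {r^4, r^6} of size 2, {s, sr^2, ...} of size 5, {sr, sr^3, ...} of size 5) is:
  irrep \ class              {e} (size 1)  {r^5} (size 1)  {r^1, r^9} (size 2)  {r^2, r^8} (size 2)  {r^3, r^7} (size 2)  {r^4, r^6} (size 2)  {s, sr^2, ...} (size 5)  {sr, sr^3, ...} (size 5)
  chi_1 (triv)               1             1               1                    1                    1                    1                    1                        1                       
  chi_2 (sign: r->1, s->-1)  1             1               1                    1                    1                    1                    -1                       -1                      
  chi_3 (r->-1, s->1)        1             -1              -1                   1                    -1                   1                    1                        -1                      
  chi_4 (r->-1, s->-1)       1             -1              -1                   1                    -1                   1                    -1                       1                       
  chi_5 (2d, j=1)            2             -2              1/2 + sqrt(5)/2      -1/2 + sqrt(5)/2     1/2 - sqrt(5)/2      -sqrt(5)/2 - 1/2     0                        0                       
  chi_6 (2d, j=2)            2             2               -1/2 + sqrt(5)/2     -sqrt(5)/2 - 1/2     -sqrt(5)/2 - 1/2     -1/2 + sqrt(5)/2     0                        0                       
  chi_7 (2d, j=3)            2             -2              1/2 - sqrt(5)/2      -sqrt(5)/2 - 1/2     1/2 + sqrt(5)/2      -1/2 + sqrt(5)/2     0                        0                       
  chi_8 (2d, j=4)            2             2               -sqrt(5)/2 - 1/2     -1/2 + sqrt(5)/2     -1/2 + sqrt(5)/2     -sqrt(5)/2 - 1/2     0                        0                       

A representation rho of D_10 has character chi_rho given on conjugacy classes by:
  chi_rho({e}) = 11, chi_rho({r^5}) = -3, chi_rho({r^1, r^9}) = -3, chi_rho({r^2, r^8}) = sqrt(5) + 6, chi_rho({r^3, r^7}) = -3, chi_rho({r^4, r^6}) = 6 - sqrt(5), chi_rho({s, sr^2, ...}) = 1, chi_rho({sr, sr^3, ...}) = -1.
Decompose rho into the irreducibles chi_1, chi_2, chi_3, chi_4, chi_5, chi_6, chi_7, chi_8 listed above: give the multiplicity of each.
Multiplicities: chi_1: 1, chi_2: 1, chi_3: 3, chi_4: 2, chi_5: 1, chi_6: 0, chi_7: 0, chi_8: 1.

Solution. Use <chi_rho, chi> = (1/|G|) sum_C |C| * chi_rho(C) * conj(chi(C)) with |G| = 20 for each irreducible chi in the table:
  <chi_rho, chi_1> = (1/20)[1*(11)*conj(1) + 1*(-3)*conj(1) + 2*(-3)*conj(1) + 2*(sqrt(5) + 6)*conj(1) + 2*(-3)*conj(1) + 2*(6 - sqrt(5))*conj(1) + 5*(1)*conj(1) + 5*(-1)*conj(1)]
      = (1/20)[(11) + (-3) + (-6) + (2*sqrt(5) + 12) + (-6) + (12 - 2*sqrt(5)) + (5) + (-5)] = 20/20 = 1
  <chi_rho, chi_2> = (1/20)[1*(11)*conj(1) + 1*(-3)*conj(1) + 2*(-3)*conj(1) + 2*(sqrt(5) + 6)*conj(1) + 2*(-3)*conj(1) + 2*(6 - sqrt(5))*conj(1) + 5*(1)*conj(-1) + 5*(-1)*conj(-1)]
      = (1/20)[(11) + (-3) + (-6) + (2*sqrt(5) + 12) + (-6) + (12 - 2*sqrt(5)) + (-5) + (5)] = 20/20 = 1
  <chi_rho, chi_3> = (1/20)[1*(11)*conj(1) + 1*(-3)*conj(-1) + 2*(-3)*conj(-1) + 2*(sqrt(5) + 6)*conj(1) + 2*(-3)*conj(-1) + 2*(6 - sqrt(5))*conj(1) + 5*(1)*conj(1) + 5*(-1)*conj(-1)]
      = (1/20)[(11) + (3) + (6) + (2*sqrt(5) + 12) + (6) + (12 - 2*sqrt(5)) + (5) + (5)] = 60/20 = 3
  <chi_rho, chi_4> = (1/20)[1*(11)*conj(1) + 1*(-3)*conj(-1) + 2*(-3)*conj(-1) + 2*(sqrt(5) + 6)*conj(1) + 2*(-3)*conj(-1) + 2*(6 - sqrt(5))*conj(1) + 5*(1)*conj(-1) + 5*(-1)*conj(1)]
      = (1/20)[(11) + (3) + (6) + (2*sqrt(5) + 12) + (6) + (12 - 2*sqrt(5)) + (-5) + (-5)] = 40/20 = 2
  <chi_rho, chi_5> = (1/20)[1*(11)*conj(2) + 1*(-3)*conj(-2) + 2*(-3)*conj(1/2 + sqrt(5)/2) + 2*(sqrt(5) + 6)*conj(-1/2 + sqrt(5)/2) + 2*(-3)*conj(1/2 - sqrt(5)/2) + 2*(6 - sqrt(5))*conj(-sqrt(5)/2 - 1/2) + 5*(1)*conj(0) + 5*(-1)*conj(0)]
      = (1/20)[(22) + (6) + (-3*sqrt(5) - 3) + (-1 + 5*sqrt(5)) + (-3 + 3*sqrt(5)) + (-5*sqrt(5) - 1) + (0) + (0)] = 20/20 = 1
  <chi_rho, chi_6> = (1/20)[1*(11)*conj(2) + 1*(-3)*conj(2) + 2*(-3)*conj(-1/2 + sqrt(5)/2) + 2*(sqrt(5) + 6)*conj(-sqrt(5)/2 - 1/2) + 2*(-3)*conj(-sqrt(5)/2 - 1/2) + 2*(6 - sqrt(5))*conj(-1/2 + sqrt(5)/2) + 5*(1)*conj(0) + 5*(-1)*conj(0)]
      = (1/20)[(22) + (-6) + (3 - 3*sqrt(5)) + (-7*sqrt(5) - 11) + (3 + 3*sqrt(5)) + (-11 + 7*sqrt(5)) + (0) + (0)] = 0/20 = 0
  <chi_rho, chi_7> = (1/20)[1*(11)*conj(2) + 1*(-3)*conj(-2) + 2*(-3)*conj(1/2 - sqrt(5)/2) + 2*(sqrt(5) + 6)*conj(-sqrt(5)/2 - 1/2) + 2*(-3)*conj(1/2 + sqrt(5)/2) + 2*(6 - sqrt(5))*conj(-1/2 + sqrt(5)/2) + 5*(1)*conj(0) + 5*(-1)*conj(0)]
      = (1/20)[(22) + (6) + (-3 + 3*sqrt(5)) + (-7*sqrt(5) - 11) + (-3*sqrt(5) - 3) + (-11 + 7*sqrt(5)) + (0) + (0)] = 0/20 = 0
  <chi_rho, chi_8> = (1/20)[1*(11)*conj(2) + 1*(-3)*conj(2) + 2*(-3)*conj(-sqrt(5)/2 - 1/2) + 2*(sqrt(5) + 6)*conj(-1/2 + sqrt(5)/2) + 2*(-3)*conj(-1/2 + sqrt(5)/2) + 2*(6 - sqrt(5))*conj(-sqrt(5)/2 - 1/2) + 5*(1)*conj(0) + 5*(-1)*conj(0)]
      = (1/20)[(22) + (-6) + (3 + 3*sqrt(5)) + (-1 + 5*sqrt(5)) + (3 - 3*sqrt(5)) + (-5*sqrt(5) - 1) + (0) + (0)] = 20/20 = 1
Dimension check: dim(rho) = sum (mult * dim) = 1*1 + 1*1 + 3*1 + 2*1 + 1*2 + 0*2 + 0*2 + 1*2 = 11 = chi_rho(e) = 11.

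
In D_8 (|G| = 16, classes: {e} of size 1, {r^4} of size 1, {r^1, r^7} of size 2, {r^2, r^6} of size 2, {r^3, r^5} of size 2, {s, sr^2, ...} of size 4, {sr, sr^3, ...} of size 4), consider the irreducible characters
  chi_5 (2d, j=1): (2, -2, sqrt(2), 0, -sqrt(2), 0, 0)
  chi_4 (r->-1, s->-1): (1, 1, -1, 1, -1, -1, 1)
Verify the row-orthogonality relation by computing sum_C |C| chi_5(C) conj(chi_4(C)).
Sum = 0; so <chi_5, chi_4> = 0 (distinct irreducibles are orthogonal).

Explanation: Compute term by term over conjugacy classes (|C| * chi_5(C) * conj(chi_4(C))):
  1*(2)*conj(1) + 1*(-2)*conj(1) + 2*(sqrt(2))*conj(-1) + 2*(0)*conj(1) + 2*(-sqrt(2))*conj(-1) + 4*(0)*conj(-1) + 4*(0)*conj(1)
  = (2) + (-2) + (-2*sqrt(2)) + (0) + (2*sqrt(2)) + (0) + (0)
  = 0.
Dividing by |G| = 16 gives 0/16 = 0, matching the row-orthogonality relation <chi_5, chi_4> = [chi_5 = chi_4].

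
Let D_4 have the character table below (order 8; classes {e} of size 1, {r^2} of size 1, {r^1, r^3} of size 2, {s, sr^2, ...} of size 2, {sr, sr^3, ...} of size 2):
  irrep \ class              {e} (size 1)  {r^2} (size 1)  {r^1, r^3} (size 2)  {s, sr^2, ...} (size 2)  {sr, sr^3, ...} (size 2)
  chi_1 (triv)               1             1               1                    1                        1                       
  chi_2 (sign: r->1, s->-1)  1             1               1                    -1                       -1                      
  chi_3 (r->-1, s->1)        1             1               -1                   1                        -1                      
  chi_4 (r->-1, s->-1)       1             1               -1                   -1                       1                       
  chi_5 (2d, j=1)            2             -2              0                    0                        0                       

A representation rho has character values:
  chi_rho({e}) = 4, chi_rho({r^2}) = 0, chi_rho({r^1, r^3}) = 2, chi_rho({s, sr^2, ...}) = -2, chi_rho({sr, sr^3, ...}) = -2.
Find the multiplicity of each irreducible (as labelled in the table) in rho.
Multiplicities: chi_1: 0, chi_2: 2, chi_3: 0, chi_4: 0, chi_5: 1.

Justification: Use <chi_rho, chi> = (1/|G|) sum_C |C| * chi_rho(C) * conj(chi(C)) with |G| = 8 for each irreducible chi in the table:
  <chi_rho, chi_1> = (1/8)[1*(4)*conj(1) + 1*(0)*conj(1) + 2*(2)*conj(1) + 2*(-2)*conj(1) + 2*(-2)*conj(1)]
      = (1/8)[(4) + (0) + (4) + (-4) + (-4)] = 0/8 = 0
  <chi_rho, chi_2> = (1/8)[1*(4)*conj(1) + 1*(0)*conj(1) + 2*(2)*conj(1) + 2*(-2)*conj(-1) + 2*(-2)*conj(-1)]
      = (1/8)[(4) + (0) + (4) + (4) + (4)] = 16/8 = 2
  <chi_rho, chi_3> = (1/8)[1*(4)*conj(1) + 1*(0)*conj(1) + 2*(2)*conj(-1) + 2*(-2)*conj(1) + 2*(-2)*conj(-1)]
      = (1/8)[(4) + (0) + (-4) + (-4) + (4)] = 0/8 = 0
  <chi_rho, chi_4> = (1/8)[1*(4)*conj(1) + 1*(0)*conj(1) + 2*(2)*conj(-1) + 2*(-2)*conj(-1) + 2*(-2)*conj(1)]
      = (1/8)[(4) + (0) + (-4) + (4) + (-4)] = 0/8 = 0
  <chi_rho, chi_5> = (1/8)[1*(4)*conj(2) + 1*(0)*conj(-2) + 2*(2)*conj(0) + 2*(-2)*conj(0) + 2*(-2)*conj(0)]
      = (1/8)[(8) + (0) + (0) + (0) + (0)] = 8/8 = 1
Dimension check: dim(rho) = sum (mult * dim) = 0*1 + 2*1 + 0*1 + 0*1 + 1*2 = 4 = chi_rho(e) = 4.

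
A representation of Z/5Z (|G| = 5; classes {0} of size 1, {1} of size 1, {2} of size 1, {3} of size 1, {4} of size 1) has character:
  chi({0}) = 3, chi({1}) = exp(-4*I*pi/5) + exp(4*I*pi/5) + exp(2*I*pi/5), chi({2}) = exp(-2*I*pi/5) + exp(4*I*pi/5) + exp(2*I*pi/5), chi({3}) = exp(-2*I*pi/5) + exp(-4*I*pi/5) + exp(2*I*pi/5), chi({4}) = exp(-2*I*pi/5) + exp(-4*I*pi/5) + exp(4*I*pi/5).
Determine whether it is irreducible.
Not irreducible (reducible): <chi, chi> = 3 > 1.

Why: <chi, chi> = (1/|G|) sum_C |C| * |chi(C)|^2 = (1/5)[1*|3|^2 + 1*|exp(-4*I*pi/5) + exp(4*I*pi/5) + exp(2*I*pi/5)|^2 + 1*|exp(-2*I*pi/5) + exp(4*I*pi/5) + exp(2*I*pi/5)|^2 + 1*|exp(-2*I*pi/5) + exp(-4*I*pi/5) + exp(2*I*pi/5)|^2 + 1*|exp(-2*I*pi/5) + exp(-4*I*pi/5) + exp(4*I*pi/5)|^2]
  = (1/5)[(9) + (3 + 2*exp(-2*I*pi/5) + exp(-4*I*pi/5) + exp(4*I*pi/5) + 2*exp(2*I*pi/5)) + (3 + 2*exp(-4*I*pi/5) + exp(-2*I*pi/5) + exp(2*I*pi/5) + 2*exp(4*I*pi/5)) + (3 + 2*exp(-4*I*pi/5) + exp(-2*I*pi/5) + exp(2*I*pi/5) + 2*exp(4*I*pi/5)) + (3 + 2*exp(-2*I*pi/5) + exp(-4*I*pi/5) + exp(4*I*pi/5) + 2*exp(2*I*pi/5))] = 15/5 = 3.
(Exp terms are combined using exp(i*s)*conj(exp(i*t)) = exp(i*(s-t)), and sums of them are collapsed using the identity that for every m > 1 the m distinct m-th roots of unity sum to 0, e.g. 1 + exp(2*I*pi/3) + exp(-2*I*pi/3) = 0.)
A character is irreducible iff <chi, chi> = 1, so this representation is reducible.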